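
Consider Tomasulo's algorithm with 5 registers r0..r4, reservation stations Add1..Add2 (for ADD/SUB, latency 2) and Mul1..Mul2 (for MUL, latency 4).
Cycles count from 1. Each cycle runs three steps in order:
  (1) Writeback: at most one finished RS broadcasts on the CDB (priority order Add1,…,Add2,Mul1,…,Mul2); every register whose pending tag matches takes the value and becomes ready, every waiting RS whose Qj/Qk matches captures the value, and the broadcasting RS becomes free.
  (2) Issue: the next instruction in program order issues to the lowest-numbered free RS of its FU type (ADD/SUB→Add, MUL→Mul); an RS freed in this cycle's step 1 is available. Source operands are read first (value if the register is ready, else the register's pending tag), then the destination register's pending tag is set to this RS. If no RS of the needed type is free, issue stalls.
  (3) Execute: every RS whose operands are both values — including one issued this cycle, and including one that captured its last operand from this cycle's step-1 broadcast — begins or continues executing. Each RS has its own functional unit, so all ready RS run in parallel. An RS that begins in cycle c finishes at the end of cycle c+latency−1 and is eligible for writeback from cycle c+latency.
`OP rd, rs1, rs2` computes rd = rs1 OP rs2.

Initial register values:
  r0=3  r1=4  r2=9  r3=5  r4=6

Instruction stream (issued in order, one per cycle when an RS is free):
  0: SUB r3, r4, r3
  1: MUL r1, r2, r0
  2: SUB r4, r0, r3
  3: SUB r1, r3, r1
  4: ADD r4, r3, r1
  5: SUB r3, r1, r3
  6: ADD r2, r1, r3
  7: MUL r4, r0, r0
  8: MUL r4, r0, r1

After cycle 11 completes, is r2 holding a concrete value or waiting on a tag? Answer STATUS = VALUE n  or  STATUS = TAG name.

  c1: issue SUB r3<-Add1  regs: r0:3,r1:4,r2:9,r3:Add1,r4:6
  c2: issue MUL r1<-Mul1  regs: r0:3,r1:Mul1,r2:9,r3:Add1,r4:6
  c3: CDB Add1=1; issue SUB r4<-Add1  regs: r0:3,r1:Mul1,r2:9,r3:1,r4:Add1
  c4: issue SUB r1<-Add2  regs: r0:3,r1:Add2,r2:9,r3:1,r4:Add1
  c5: CDB Add1=2; issue ADD r4<-Add1  regs: r0:3,r1:Add2,r2:9,r3:1,r4:Add1
  c6: CDB Mul1=27; stall  regs: r0:3,r1:Add2,r2:9,r3:1,r4:Add1
  c7: stall  regs: r0:3,r1:Add2,r2:9,r3:1,r4:Add1
  c8: CDB Add2=-26; issue SUB r3<-Add2  regs: r0:3,r1:-26,r2:9,r3:Add2,r4:Add1
  c9: stall  regs: r0:3,r1:-26,r2:9,r3:Add2,r4:Add1
  c10: CDB Add1=-25; issue ADD r2<-Add1  regs: r0:3,r1:-26,r2:Add1,r3:Add2,r4:-25
  c11: CDB Add2=-27; issue MUL r4<-Mul1  regs: r0:3,r1:-26,r2:Add1,r3:-27,r4:Mul1

STATUS = TAG Add1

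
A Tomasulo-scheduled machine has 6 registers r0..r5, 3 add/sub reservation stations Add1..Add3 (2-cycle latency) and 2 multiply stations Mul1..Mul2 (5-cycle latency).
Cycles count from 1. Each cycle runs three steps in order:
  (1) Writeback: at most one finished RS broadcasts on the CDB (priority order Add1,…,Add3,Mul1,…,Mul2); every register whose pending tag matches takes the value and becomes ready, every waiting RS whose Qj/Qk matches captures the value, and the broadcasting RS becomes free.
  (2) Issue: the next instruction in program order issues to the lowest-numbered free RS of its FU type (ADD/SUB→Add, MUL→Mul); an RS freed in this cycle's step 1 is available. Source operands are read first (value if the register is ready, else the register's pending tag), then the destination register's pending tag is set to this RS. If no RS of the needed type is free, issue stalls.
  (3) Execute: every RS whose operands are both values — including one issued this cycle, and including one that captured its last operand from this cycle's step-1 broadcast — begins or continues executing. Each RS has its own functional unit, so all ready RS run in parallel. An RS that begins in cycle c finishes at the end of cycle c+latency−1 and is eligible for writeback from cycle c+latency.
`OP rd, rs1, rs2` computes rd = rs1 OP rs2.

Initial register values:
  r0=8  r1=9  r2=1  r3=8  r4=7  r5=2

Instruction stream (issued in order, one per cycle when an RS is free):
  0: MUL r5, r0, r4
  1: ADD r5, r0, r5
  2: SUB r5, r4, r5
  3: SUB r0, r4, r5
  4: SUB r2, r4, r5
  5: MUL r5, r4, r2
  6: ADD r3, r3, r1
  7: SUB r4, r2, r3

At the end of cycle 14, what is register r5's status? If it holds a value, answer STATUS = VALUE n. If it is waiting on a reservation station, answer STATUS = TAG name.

STATUS = TAG Mul1

c1: issue MUL r5<-Mul1 | r0:8,r1:9,r2:1,r3:8,r4:7,r5:Mul1
c2: issue ADD r5<-Add1 | r0:8,r1:9,r2:1,r3:8,r4:7,r5:Add1
c3: issue SUB r5<-Add2 | r0:8,r1:9,r2:1,r3:8,r4:7,r5:Add2
c4: issue SUB r0<-Add3 | r0:Add3,r1:9,r2:1,r3:8,r4:7,r5:Add2
c5: stall | r0:Add3,r1:9,r2:1,r3:8,r4:7,r5:Add2
c6: CDB Mul1=56; stall | r0:Add3,r1:9,r2:1,r3:8,r4:7,r5:Add2
c7: stall | r0:Add3,r1:9,r2:1,r3:8,r4:7,r5:Add2
c8: CDB Add1=64; issue SUB r2<-Add1 | r0:Add3,r1:9,r2:Add1,r3:8,r4:7,r5:Add2
c9: issue MUL r5<-Mul1 | r0:Add3,r1:9,r2:Add1,r3:8,r4:7,r5:Mul1
c10: CDB Add2=-57; issue ADD r3<-Add2 | r0:Add3,r1:9,r2:Add1,r3:Add2,r4:7,r5:Mul1
c11: stall | r0:Add3,r1:9,r2:Add1,r3:Add2,r4:7,r5:Mul1
c12: CDB Add1=64; issue SUB r4<-Add1 | r0:Add3,r1:9,r2:64,r3:Add2,r4:Add1,r5:Mul1
c13: CDB Add2=17 | r0:Add3,r1:9,r2:64,r3:17,r4:Add1,r5:Mul1
c14: CDB Add3=64 | r0:64,r1:9,r2:64,r3:17,r4:Add1,r5:Mul1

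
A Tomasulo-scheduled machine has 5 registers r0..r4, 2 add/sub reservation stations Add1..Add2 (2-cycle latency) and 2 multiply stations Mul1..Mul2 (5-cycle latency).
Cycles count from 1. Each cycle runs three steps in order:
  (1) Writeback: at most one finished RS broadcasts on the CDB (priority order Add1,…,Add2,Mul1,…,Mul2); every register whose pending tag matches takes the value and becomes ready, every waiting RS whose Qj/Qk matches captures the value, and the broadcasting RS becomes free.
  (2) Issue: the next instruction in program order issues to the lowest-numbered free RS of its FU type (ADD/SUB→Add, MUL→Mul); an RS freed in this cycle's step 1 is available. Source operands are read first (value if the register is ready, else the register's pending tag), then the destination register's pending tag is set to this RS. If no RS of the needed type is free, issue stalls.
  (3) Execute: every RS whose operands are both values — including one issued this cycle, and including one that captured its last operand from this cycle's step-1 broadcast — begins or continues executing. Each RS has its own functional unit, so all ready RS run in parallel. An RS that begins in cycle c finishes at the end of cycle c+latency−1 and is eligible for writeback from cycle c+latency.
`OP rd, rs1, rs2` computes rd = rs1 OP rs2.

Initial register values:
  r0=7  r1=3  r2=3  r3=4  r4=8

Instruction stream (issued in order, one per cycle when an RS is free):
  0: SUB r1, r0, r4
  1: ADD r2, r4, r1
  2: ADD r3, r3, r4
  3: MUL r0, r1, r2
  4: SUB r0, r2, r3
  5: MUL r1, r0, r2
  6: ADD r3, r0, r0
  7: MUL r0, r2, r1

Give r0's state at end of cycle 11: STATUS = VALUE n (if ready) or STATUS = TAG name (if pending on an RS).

STATUS = TAG Mul1

  c1: issue SUB r1<-Add1  regs: r0:7,r1:Add1,r2:3,r3:4,r4:8
  c2: issue ADD r2<-Add2  regs: r0:7,r1:Add1,r2:Add2,r3:4,r4:8
  c3: CDB Add1=-1; issue ADD r3<-Add1  regs: r0:7,r1:-1,r2:Add2,r3:Add1,r4:8
  c4: issue MUL r0<-Mul1  regs: r0:Mul1,r1:-1,r2:Add2,r3:Add1,r4:8
  c5: CDB Add1=12; issue SUB r0<-Add1  regs: r0:Add1,r1:-1,r2:Add2,r3:12,r4:8
  c6: CDB Add2=7; issue MUL r1<-Mul2  regs: r0:Add1,r1:Mul2,r2:7,r3:12,r4:8
  c7: issue ADD r3<-Add2  regs: r0:Add1,r1:Mul2,r2:7,r3:Add2,r4:8
  c8: CDB Add1=-5; stall  regs: r0:-5,r1:Mul2,r2:7,r3:Add2,r4:8
  c9: stall  regs: r0:-5,r1:Mul2,r2:7,r3:Add2,r4:8
  c10: CDB Add2=-10; stall  regs: r0:-5,r1:Mul2,r2:7,r3:-10,r4:8
  c11: CDB Mul1=-7; issue MUL r0<-Mul1  regs: r0:Mul1,r1:Mul2,r2:7,r3:-10,r4:8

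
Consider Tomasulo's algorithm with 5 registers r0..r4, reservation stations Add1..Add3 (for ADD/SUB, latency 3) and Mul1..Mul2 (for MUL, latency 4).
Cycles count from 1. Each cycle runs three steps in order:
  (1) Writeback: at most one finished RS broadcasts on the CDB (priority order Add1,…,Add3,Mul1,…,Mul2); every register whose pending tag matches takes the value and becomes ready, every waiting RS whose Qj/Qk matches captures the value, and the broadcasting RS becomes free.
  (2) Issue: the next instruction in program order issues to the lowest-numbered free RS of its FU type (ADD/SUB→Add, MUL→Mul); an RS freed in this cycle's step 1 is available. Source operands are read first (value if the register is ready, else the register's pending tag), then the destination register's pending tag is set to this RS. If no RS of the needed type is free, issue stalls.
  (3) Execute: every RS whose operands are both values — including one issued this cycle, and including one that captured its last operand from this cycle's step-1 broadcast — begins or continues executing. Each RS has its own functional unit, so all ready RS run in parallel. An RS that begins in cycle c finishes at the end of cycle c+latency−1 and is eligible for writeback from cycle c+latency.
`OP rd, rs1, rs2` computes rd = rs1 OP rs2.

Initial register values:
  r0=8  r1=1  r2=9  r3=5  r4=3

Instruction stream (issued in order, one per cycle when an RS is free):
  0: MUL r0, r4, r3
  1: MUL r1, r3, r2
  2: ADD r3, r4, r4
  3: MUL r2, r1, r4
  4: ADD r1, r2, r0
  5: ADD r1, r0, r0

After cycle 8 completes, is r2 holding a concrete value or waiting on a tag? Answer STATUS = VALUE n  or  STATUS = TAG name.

STATUS = TAG Mul1

cycle 1: issue MUL r0<-Mul1 // r0:Mul1,r1:1,r2:9,r3:5,r4:3
cycle 2: issue MUL r1<-Mul2 // r0:Mul1,r1:Mul2,r2:9,r3:5,r4:3
cycle 3: issue ADD r3<-Add1 // r0:Mul1,r1:Mul2,r2:9,r3:Add1,r4:3
cycle 4: stall // r0:Mul1,r1:Mul2,r2:9,r3:Add1,r4:3
cycle 5: CDB Mul1=15; issue MUL r2<-Mul1 // r0:15,r1:Mul2,r2:Mul1,r3:Add1,r4:3
cycle 6: CDB Add1=6; issue ADD r1<-Add1 // r0:15,r1:Add1,r2:Mul1,r3:6,r4:3
cycle 7: CDB Mul2=45; issue ADD r1<-Add2 // r0:15,r1:Add2,r2:Mul1,r3:6,r4:3
cycle 8: - // r0:15,r1:Add2,r2:Mul1,r3:6,r4:3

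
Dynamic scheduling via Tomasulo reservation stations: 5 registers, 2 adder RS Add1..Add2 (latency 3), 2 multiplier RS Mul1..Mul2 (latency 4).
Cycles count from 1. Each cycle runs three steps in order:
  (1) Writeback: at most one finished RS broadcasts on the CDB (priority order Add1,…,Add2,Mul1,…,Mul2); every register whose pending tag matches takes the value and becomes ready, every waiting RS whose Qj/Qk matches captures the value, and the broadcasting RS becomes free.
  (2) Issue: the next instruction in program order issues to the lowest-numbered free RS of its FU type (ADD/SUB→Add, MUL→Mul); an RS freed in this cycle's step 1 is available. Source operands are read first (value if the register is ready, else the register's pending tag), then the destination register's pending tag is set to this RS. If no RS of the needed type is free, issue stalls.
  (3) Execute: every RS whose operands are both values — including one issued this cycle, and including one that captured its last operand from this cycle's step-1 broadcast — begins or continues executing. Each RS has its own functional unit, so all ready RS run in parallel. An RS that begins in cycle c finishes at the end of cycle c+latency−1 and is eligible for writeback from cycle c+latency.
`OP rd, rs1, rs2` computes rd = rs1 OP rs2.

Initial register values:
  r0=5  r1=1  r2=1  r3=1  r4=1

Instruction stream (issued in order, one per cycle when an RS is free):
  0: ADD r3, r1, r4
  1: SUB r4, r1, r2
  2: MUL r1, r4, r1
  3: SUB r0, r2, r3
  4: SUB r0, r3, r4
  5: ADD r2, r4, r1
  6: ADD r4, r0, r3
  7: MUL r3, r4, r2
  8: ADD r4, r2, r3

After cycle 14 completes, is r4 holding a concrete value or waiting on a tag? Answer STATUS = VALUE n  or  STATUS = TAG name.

c1: issue ADD r3<-Add1 | r0:5,r1:1,r2:1,r3:Add1,r4:1
c2: issue SUB r4<-Add2 | r0:5,r1:1,r2:1,r3:Add1,r4:Add2
c3: issue MUL r1<-Mul1 | r0:5,r1:Mul1,r2:1,r3:Add1,r4:Add2
c4: CDB Add1=2; issue SUB r0<-Add1 | r0:Add1,r1:Mul1,r2:1,r3:2,r4:Add2
c5: CDB Add2=0; issue SUB r0<-Add2 | r0:Add2,r1:Mul1,r2:1,r3:2,r4:0
c6: stall | r0:Add2,r1:Mul1,r2:1,r3:2,r4:0
c7: CDB Add1=-1; issue ADD r2<-Add1 | r0:Add2,r1:Mul1,r2:Add1,r3:2,r4:0
c8: CDB Add2=2; issue ADD r4<-Add2 | r0:2,r1:Mul1,r2:Add1,r3:2,r4:Add2
c9: CDB Mul1=0; issue MUL r3<-Mul1 | r0:2,r1:0,r2:Add1,r3:Mul1,r4:Add2
c10: stall | r0:2,r1:0,r2:Add1,r3:Mul1,r4:Add2
c11: CDB Add2=4; issue ADD r4<-Add2 | r0:2,r1:0,r2:Add1,r3:Mul1,r4:Add2
c12: CDB Add1=0 | r0:2,r1:0,r2:0,r3:Mul1,r4:Add2
c13: - | r0:2,r1:0,r2:0,r3:Mul1,r4:Add2
c14: - | r0:2,r1:0,r2:0,r3:Mul1,r4:Add2

STATUS = TAG Add2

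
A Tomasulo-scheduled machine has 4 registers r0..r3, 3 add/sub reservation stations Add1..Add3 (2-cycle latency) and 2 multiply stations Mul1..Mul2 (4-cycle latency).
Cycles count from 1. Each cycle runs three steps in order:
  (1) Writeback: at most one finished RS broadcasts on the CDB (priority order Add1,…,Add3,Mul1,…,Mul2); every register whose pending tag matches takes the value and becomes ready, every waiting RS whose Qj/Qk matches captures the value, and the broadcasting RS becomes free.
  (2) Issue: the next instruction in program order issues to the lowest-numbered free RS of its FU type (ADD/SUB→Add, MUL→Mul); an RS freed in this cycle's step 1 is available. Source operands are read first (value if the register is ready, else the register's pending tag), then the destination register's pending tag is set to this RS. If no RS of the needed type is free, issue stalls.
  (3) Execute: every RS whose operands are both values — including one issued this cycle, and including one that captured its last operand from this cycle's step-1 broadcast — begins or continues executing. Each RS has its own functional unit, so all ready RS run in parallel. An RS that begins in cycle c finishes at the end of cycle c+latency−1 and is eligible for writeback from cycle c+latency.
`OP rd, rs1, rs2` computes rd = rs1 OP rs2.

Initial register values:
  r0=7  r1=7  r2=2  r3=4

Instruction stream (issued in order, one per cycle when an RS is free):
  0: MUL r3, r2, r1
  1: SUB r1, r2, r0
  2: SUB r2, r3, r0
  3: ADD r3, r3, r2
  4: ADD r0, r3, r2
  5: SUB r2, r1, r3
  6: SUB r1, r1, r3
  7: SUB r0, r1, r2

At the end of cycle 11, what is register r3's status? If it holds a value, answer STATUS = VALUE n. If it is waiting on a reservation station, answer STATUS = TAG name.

cycle 1: issue MUL r3<-Mul1 // r0:7,r1:7,r2:2,r3:Mul1
cycle 2: issue SUB r1<-Add1 // r0:7,r1:Add1,r2:2,r3:Mul1
cycle 3: issue SUB r2<-Add2 // r0:7,r1:Add1,r2:Add2,r3:Mul1
cycle 4: CDB Add1=-5; issue ADD r3<-Add1 // r0:7,r1:-5,r2:Add2,r3:Add1
cycle 5: CDB Mul1=14; issue ADD r0<-Add3 // r0:Add3,r1:-5,r2:Add2,r3:Add1
cycle 6: stall // r0:Add3,r1:-5,r2:Add2,r3:Add1
cycle 7: CDB Add2=7; issue SUB r2<-Add2 // r0:Add3,r1:-5,r2:Add2,r3:Add1
cycle 8: stall // r0:Add3,r1:-5,r2:Add2,r3:Add1
cycle 9: CDB Add1=21; issue SUB r1<-Add1 // r0:Add3,r1:Add1,r2:Add2,r3:21
cycle 10: stall // r0:Add3,r1:Add1,r2:Add2,r3:21
cycle 11: CDB Add1=-26; issue SUB r0<-Add1 // r0:Add1,r1:-26,r2:Add2,r3:21

STATUS = VALUE 21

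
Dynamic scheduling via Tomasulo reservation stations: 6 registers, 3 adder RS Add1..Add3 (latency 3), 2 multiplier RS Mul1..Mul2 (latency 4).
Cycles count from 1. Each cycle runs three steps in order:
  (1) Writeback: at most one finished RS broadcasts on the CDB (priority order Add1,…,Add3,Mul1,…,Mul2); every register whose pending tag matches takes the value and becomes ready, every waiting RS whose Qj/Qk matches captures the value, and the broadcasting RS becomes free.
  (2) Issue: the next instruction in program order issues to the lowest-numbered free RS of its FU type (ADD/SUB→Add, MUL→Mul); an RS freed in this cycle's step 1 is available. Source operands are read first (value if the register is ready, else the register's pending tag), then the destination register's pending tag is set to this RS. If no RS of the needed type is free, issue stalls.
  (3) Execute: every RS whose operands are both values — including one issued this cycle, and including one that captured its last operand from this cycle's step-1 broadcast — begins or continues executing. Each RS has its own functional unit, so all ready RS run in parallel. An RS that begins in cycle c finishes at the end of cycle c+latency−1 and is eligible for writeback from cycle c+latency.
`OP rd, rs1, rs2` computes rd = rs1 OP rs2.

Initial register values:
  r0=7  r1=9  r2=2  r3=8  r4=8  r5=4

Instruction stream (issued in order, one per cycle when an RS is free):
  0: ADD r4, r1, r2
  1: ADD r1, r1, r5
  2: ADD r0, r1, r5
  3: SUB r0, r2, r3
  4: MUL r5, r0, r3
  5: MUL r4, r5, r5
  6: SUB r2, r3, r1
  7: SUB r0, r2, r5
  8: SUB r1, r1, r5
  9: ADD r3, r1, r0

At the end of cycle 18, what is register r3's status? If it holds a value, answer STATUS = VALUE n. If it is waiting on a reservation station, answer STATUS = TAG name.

c1: issue ADD r4<-Add1 | r0:7,r1:9,r2:2,r3:8,r4:Add1,r5:4
c2: issue ADD r1<-Add2 | r0:7,r1:Add2,r2:2,r3:8,r4:Add1,r5:4
c3: issue ADD r0<-Add3 | r0:Add3,r1:Add2,r2:2,r3:8,r4:Add1,r5:4
c4: CDB Add1=11; issue SUB r0<-Add1 | r0:Add1,r1:Add2,r2:2,r3:8,r4:11,r5:4
c5: CDB Add2=13; issue MUL r5<-Mul1 | r0:Add1,r1:13,r2:2,r3:8,r4:11,r5:Mul1
c6: issue MUL r4<-Mul2 | r0:Add1,r1:13,r2:2,r3:8,r4:Mul2,r5:Mul1
c7: CDB Add1=-6; issue SUB r2<-Add1 | r0:-6,r1:13,r2:Add1,r3:8,r4:Mul2,r5:Mul1
c8: CDB Add3=17; issue SUB r0<-Add2 | r0:Add2,r1:13,r2:Add1,r3:8,r4:Mul2,r5:Mul1
c9: issue SUB r1<-Add3 | r0:Add2,r1:Add3,r2:Add1,r3:8,r4:Mul2,r5:Mul1
c10: CDB Add1=-5; issue ADD r3<-Add1 | r0:Add2,r1:Add3,r2:-5,r3:Add1,r4:Mul2,r5:Mul1
c11: CDB Mul1=-48 | r0:Add2,r1:Add3,r2:-5,r3:Add1,r4:Mul2,r5:-48
c12: - | r0:Add2,r1:Add3,r2:-5,r3:Add1,r4:Mul2,r5:-48
c13: - | r0:Add2,r1:Add3,r2:-5,r3:Add1,r4:Mul2,r5:-48
c14: CDB Add2=43 | r0:43,r1:Add3,r2:-5,r3:Add1,r4:Mul2,r5:-48
c15: CDB Add3=61 | r0:43,r1:61,r2:-5,r3:Add1,r4:Mul2,r5:-48
c16: CDB Mul2=2304 | r0:43,r1:61,r2:-5,r3:Add1,r4:2304,r5:-48
c17: - | r0:43,r1:61,r2:-5,r3:Add1,r4:2304,r5:-48
c18: CDB Add1=104 | r0:43,r1:61,r2:-5,r3:104,r4:2304,r5:-48

STATUS = VALUE 104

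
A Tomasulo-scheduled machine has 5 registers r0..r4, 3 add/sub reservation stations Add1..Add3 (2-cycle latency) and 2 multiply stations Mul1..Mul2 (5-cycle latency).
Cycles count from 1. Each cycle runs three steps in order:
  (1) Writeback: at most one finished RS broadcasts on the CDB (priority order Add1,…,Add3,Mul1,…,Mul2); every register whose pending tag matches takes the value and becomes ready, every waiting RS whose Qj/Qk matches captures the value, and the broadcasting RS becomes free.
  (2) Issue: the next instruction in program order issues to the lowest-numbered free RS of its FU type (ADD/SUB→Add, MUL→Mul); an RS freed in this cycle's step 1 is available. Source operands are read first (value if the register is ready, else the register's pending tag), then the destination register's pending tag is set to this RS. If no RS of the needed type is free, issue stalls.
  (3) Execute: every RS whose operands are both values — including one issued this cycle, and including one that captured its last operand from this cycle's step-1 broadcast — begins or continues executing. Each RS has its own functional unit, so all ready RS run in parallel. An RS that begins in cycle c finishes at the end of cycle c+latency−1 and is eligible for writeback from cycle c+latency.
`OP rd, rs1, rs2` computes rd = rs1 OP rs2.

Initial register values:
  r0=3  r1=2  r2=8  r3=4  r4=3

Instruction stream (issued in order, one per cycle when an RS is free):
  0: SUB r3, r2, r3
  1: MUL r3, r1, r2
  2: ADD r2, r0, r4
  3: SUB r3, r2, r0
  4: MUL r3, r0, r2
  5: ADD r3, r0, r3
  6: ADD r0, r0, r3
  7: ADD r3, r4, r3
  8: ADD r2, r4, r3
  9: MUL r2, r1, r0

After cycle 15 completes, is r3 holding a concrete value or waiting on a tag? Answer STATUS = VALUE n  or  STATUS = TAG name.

  c1: issue SUB r3<-Add1  regs: r0:3,r1:2,r2:8,r3:Add1,r4:3
  c2: issue MUL r3<-Mul1  regs: r0:3,r1:2,r2:8,r3:Mul1,r4:3
  c3: CDB Add1=4; issue ADD r2<-Add1  regs: r0:3,r1:2,r2:Add1,r3:Mul1,r4:3
  c4: issue SUB r3<-Add2  regs: r0:3,r1:2,r2:Add1,r3:Add2,r4:3
  c5: CDB Add1=6; issue MUL r3<-Mul2  regs: r0:3,r1:2,r2:6,r3:Mul2,r4:3
  c6: issue ADD r3<-Add1  regs: r0:3,r1:2,r2:6,r3:Add1,r4:3
  c7: CDB Add2=3; issue ADD r0<-Add2  regs: r0:Add2,r1:2,r2:6,r3:Add1,r4:3
  c8: CDB Mul1=16; issue ADD r3<-Add3  regs: r0:Add2,r1:2,r2:6,r3:Add3,r4:3
  c9: stall  regs: r0:Add2,r1:2,r2:6,r3:Add3,r4:3
  c10: CDB Mul2=18; stall  regs: r0:Add2,r1:2,r2:6,r3:Add3,r4:3
  c11: stall  regs: r0:Add2,r1:2,r2:6,r3:Add3,r4:3
  c12: CDB Add1=21; issue ADD r2<-Add1  regs: r0:Add2,r1:2,r2:Add1,r3:Add3,r4:3
  c13: issue MUL r2<-Mul1  regs: r0:Add2,r1:2,r2:Mul1,r3:Add3,r4:3
  c14: CDB Add2=24  regs: r0:24,r1:2,r2:Mul1,r3:Add3,r4:3
  c15: CDB Add3=24  regs: r0:24,r1:2,r2:Mul1,r3:24,r4:3

STATUS = VALUE 24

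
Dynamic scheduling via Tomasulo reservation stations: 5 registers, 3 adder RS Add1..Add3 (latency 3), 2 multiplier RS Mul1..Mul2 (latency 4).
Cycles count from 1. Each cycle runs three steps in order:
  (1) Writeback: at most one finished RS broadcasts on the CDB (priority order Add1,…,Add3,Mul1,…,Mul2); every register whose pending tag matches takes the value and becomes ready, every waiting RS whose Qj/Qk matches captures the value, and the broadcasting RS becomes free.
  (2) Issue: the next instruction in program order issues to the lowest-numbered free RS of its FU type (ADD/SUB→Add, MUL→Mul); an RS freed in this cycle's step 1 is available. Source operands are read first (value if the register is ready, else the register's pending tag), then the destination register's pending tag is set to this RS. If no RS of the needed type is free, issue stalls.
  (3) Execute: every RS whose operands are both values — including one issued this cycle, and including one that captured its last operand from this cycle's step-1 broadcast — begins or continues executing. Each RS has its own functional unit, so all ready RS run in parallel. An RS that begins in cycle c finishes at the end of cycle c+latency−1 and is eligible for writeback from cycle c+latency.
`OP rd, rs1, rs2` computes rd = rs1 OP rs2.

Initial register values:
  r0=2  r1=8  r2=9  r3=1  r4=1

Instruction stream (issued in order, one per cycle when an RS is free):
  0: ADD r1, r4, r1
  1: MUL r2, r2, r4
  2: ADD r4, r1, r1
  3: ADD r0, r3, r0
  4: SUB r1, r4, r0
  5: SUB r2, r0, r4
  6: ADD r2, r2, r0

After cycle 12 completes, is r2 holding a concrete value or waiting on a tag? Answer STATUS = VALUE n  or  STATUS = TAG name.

STATUS = TAG Add2

  c1: issue ADD r1<-Add1  regs: r0:2,r1:Add1,r2:9,r3:1,r4:1
  c2: issue MUL r2<-Mul1  regs: r0:2,r1:Add1,r2:Mul1,r3:1,r4:1
  c3: issue ADD r4<-Add2  regs: r0:2,r1:Add1,r2:Mul1,r3:1,r4:Add2
  c4: CDB Add1=9; issue ADD r0<-Add1  regs: r0:Add1,r1:9,r2:Mul1,r3:1,r4:Add2
  c5: issue SUB r1<-Add3  regs: r0:Add1,r1:Add3,r2:Mul1,r3:1,r4:Add2
  c6: CDB Mul1=9; stall  regs: r0:Add1,r1:Add3,r2:9,r3:1,r4:Add2
  c7: CDB Add1=3; issue SUB r2<-Add1  regs: r0:3,r1:Add3,r2:Add1,r3:1,r4:Add2
  c8: CDB Add2=18; issue ADD r2<-Add2  regs: r0:3,r1:Add3,r2:Add2,r3:1,r4:18
  c9: -  regs: r0:3,r1:Add3,r2:Add2,r3:1,r4:18
  c10: -  regs: r0:3,r1:Add3,r2:Add2,r3:1,r4:18
  c11: CDB Add1=-15  regs: r0:3,r1:Add3,r2:Add2,r3:1,r4:18
  c12: CDB Add3=15  regs: r0:3,r1:15,r2:Add2,r3:1,r4:18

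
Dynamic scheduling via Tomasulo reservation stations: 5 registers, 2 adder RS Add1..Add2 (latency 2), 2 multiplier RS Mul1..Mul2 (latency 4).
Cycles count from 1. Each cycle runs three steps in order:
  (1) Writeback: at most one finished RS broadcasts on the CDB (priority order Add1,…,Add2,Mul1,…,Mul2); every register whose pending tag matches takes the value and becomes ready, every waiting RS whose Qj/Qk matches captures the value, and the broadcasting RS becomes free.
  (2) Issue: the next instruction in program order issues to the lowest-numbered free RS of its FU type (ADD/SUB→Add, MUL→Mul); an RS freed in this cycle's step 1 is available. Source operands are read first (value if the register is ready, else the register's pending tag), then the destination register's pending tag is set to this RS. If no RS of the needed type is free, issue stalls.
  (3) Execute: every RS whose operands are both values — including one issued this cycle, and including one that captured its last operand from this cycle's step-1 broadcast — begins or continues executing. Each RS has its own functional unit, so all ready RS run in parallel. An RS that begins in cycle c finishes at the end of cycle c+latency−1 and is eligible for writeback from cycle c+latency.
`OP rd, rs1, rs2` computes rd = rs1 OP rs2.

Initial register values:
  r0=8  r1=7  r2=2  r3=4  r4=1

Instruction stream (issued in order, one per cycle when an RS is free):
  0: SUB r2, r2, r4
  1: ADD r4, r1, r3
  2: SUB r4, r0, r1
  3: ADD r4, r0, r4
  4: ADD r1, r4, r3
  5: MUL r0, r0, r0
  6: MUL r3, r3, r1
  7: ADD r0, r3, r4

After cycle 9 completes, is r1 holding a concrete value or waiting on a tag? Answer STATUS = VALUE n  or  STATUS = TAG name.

cycle 1: issue SUB r2<-Add1 // r0:8,r1:7,r2:Add1,r3:4,r4:1
cycle 2: issue ADD r4<-Add2 // r0:8,r1:7,r2:Add1,r3:4,r4:Add2
cycle 3: CDB Add1=1; issue SUB r4<-Add1 // r0:8,r1:7,r2:1,r3:4,r4:Add1
cycle 4: CDB Add2=11; issue ADD r4<-Add2 // r0:8,r1:7,r2:1,r3:4,r4:Add2
cycle 5: CDB Add1=1; issue ADD r1<-Add1 // r0:8,r1:Add1,r2:1,r3:4,r4:Add2
cycle 6: issue MUL r0<-Mul1 // r0:Mul1,r1:Add1,r2:1,r3:4,r4:Add2
cycle 7: CDB Add2=9; issue MUL r3<-Mul2 // r0:Mul1,r1:Add1,r2:1,r3:Mul2,r4:9
cycle 8: issue ADD r0<-Add2 // r0:Add2,r1:Add1,r2:1,r3:Mul2,r4:9
cycle 9: CDB Add1=13 // r0:Add2,r1:13,r2:1,r3:Mul2,r4:9

STATUS = VALUE 13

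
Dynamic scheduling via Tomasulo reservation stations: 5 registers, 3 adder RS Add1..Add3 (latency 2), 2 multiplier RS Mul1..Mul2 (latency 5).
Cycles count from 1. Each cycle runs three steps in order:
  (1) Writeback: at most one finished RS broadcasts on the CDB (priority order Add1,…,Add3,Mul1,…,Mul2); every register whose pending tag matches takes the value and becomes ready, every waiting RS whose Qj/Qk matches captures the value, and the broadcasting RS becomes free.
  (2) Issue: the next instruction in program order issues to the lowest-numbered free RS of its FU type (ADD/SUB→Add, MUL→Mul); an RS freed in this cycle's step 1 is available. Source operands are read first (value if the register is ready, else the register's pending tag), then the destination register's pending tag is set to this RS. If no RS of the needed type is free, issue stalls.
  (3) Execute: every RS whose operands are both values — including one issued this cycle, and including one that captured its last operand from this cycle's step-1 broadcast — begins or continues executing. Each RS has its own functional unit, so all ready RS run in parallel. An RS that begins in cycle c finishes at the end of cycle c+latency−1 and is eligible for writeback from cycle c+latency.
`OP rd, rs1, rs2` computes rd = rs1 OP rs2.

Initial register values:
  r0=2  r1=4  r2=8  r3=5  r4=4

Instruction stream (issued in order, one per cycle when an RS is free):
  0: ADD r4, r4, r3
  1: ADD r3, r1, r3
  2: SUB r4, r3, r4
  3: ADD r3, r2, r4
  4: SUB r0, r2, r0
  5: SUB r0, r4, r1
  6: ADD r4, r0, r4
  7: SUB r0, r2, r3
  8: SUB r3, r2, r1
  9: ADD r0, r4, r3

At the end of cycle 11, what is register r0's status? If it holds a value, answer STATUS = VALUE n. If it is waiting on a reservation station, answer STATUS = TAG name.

cycle 1: issue ADD r4<-Add1 // r0:2,r1:4,r2:8,r3:5,r4:Add1
cycle 2: issue ADD r3<-Add2 // r0:2,r1:4,r2:8,r3:Add2,r4:Add1
cycle 3: CDB Add1=9; issue SUB r4<-Add1 // r0:2,r1:4,r2:8,r3:Add2,r4:Add1
cycle 4: CDB Add2=9; issue ADD r3<-Add2 // r0:2,r1:4,r2:8,r3:Add2,r4:Add1
cycle 5: issue SUB r0<-Add3 // r0:Add3,r1:4,r2:8,r3:Add2,r4:Add1
cycle 6: CDB Add1=0; issue SUB r0<-Add1 // r0:Add1,r1:4,r2:8,r3:Add2,r4:0
cycle 7: CDB Add3=6; issue ADD r4<-Add3 // r0:Add1,r1:4,r2:8,r3:Add2,r4:Add3
cycle 8: CDB Add1=-4; issue SUB r0<-Add1 // r0:Add1,r1:4,r2:8,r3:Add2,r4:Add3
cycle 9: CDB Add2=8; issue SUB r3<-Add2 // r0:Add1,r1:4,r2:8,r3:Add2,r4:Add3
cycle 10: CDB Add3=-4; issue ADD r0<-Add3 // r0:Add3,r1:4,r2:8,r3:Add2,r4:-4
cycle 11: CDB Add1=0 // r0:Add3,r1:4,r2:8,r3:Add2,r4:-4

STATUS = TAG Add3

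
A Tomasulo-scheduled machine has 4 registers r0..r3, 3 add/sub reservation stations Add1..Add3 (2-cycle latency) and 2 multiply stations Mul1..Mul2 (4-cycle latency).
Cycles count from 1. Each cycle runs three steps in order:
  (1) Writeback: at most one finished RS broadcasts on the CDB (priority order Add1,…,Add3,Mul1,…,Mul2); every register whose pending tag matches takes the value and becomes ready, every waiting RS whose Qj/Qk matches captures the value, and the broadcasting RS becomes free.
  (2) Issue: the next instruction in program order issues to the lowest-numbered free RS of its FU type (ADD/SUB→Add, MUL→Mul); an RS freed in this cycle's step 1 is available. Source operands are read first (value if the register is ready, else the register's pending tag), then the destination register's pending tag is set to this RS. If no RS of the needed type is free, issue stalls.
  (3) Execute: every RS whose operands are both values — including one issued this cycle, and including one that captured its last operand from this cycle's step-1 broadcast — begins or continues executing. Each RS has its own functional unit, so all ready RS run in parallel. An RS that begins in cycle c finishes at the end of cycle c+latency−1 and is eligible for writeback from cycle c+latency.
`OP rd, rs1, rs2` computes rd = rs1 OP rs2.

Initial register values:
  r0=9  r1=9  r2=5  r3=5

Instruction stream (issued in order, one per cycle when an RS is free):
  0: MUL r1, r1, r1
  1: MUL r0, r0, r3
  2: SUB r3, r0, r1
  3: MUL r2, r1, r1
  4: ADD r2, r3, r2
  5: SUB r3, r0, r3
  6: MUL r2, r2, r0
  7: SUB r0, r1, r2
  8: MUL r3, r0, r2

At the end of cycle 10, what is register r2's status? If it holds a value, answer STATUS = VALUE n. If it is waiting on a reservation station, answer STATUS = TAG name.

STATUS = TAG Mul2

  c1: issue MUL r1<-Mul1  regs: r0:9,r1:Mul1,r2:5,r3:5
  c2: issue MUL r0<-Mul2  regs: r0:Mul2,r1:Mul1,r2:5,r3:5
  c3: issue SUB r3<-Add1  regs: r0:Mul2,r1:Mul1,r2:5,r3:Add1
  c4: stall  regs: r0:Mul2,r1:Mul1,r2:5,r3:Add1
  c5: CDB Mul1=81; issue MUL r2<-Mul1  regs: r0:Mul2,r1:81,r2:Mul1,r3:Add1
  c6: CDB Mul2=45; issue ADD r2<-Add2  regs: r0:45,r1:81,r2:Add2,r3:Add1
  c7: issue SUB r3<-Add3  regs: r0:45,r1:81,r2:Add2,r3:Add3
  c8: CDB Add1=-36; issue MUL r2<-Mul2  regs: r0:45,r1:81,r2:Mul2,r3:Add3
  c9: CDB Mul1=6561; issue SUB r0<-Add1  regs: r0:Add1,r1:81,r2:Mul2,r3:Add3
  c10: CDB Add3=81; issue MUL r3<-Mul1  regs: r0:Add1,r1:81,r2:Mul2,r3:Mul1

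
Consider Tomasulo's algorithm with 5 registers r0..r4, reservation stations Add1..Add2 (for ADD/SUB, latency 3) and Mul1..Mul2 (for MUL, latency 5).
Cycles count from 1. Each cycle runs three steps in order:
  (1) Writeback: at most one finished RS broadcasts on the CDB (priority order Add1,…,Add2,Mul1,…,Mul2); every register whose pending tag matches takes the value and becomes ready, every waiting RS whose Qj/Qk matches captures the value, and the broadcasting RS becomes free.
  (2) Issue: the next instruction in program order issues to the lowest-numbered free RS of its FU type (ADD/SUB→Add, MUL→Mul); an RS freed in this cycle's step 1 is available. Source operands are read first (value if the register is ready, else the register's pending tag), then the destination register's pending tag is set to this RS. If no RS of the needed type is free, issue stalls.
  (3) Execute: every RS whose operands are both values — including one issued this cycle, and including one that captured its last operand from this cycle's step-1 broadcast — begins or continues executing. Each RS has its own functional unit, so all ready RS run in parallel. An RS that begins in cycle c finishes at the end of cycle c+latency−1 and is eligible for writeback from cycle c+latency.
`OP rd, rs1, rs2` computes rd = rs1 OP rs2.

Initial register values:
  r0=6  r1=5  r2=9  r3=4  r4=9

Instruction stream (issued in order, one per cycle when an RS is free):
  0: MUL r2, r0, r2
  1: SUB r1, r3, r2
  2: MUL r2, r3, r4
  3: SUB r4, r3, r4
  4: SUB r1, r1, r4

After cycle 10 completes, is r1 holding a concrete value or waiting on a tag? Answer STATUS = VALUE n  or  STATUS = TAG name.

  c1: issue MUL r2<-Mul1  regs: r0:6,r1:5,r2:Mul1,r3:4,r4:9
  c2: issue SUB r1<-Add1  regs: r0:6,r1:Add1,r2:Mul1,r3:4,r4:9
  c3: issue MUL r2<-Mul2  regs: r0:6,r1:Add1,r2:Mul2,r3:4,r4:9
  c4: issue SUB r4<-Add2  regs: r0:6,r1:Add1,r2:Mul2,r3:4,r4:Add2
  c5: stall  regs: r0:6,r1:Add1,r2:Mul2,r3:4,r4:Add2
  c6: CDB Mul1=54; stall  regs: r0:6,r1:Add1,r2:Mul2,r3:4,r4:Add2
  c7: CDB Add2=-5; issue SUB r1<-Add2  regs: r0:6,r1:Add2,r2:Mul2,r3:4,r4:-5
  c8: CDB Mul2=36  regs: r0:6,r1:Add2,r2:36,r3:4,r4:-5
  c9: CDB Add1=-50  regs: r0:6,r1:Add2,r2:36,r3:4,r4:-5
  c10: -  regs: r0:6,r1:Add2,r2:36,r3:4,r4:-5

STATUS = TAG Add2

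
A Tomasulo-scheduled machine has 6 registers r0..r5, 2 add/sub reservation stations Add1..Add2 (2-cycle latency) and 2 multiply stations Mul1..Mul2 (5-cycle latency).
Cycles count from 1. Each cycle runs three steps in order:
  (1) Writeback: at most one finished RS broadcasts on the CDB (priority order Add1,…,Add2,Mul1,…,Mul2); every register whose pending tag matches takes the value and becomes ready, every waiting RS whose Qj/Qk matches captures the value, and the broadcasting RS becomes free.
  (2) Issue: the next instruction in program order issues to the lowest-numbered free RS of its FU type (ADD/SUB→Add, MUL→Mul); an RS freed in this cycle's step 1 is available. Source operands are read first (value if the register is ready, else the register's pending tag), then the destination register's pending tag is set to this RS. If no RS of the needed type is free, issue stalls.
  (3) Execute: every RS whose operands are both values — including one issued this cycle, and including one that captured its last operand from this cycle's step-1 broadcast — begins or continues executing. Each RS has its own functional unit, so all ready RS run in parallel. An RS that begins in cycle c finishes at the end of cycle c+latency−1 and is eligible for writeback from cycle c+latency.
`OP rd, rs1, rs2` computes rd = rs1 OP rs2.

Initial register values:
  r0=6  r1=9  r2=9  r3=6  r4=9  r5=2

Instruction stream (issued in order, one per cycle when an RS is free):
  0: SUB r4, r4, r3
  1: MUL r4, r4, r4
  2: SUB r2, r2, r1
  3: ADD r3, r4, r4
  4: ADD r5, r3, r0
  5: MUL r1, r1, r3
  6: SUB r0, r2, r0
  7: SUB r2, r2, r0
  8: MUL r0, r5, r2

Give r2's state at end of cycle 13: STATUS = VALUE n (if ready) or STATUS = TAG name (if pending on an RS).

cycle 1: issue SUB r4<-Add1 // r0:6,r1:9,r2:9,r3:6,r4:Add1,r5:2
cycle 2: issue MUL r4<-Mul1 // r0:6,r1:9,r2:9,r3:6,r4:Mul1,r5:2
cycle 3: CDB Add1=3; issue SUB r2<-Add1 // r0:6,r1:9,r2:Add1,r3:6,r4:Mul1,r5:2
cycle 4: issue ADD r3<-Add2 // r0:6,r1:9,r2:Add1,r3:Add2,r4:Mul1,r5:2
cycle 5: CDB Add1=0; issue ADD r5<-Add1 // r0:6,r1:9,r2:0,r3:Add2,r4:Mul1,r5:Add1
cycle 6: issue MUL r1<-Mul2 // r0:6,r1:Mul2,r2:0,r3:Add2,r4:Mul1,r5:Add1
cycle 7: stall // r0:6,r1:Mul2,r2:0,r3:Add2,r4:Mul1,r5:Add1
cycle 8: CDB Mul1=9; stall // r0:6,r1:Mul2,r2:0,r3:Add2,r4:9,r5:Add1
cycle 9: stall // r0:6,r1:Mul2,r2:0,r3:Add2,r4:9,r5:Add1
cycle 10: CDB Add2=18; issue SUB r0<-Add2 // r0:Add2,r1:Mul2,r2:0,r3:18,r4:9,r5:Add1
cycle 11: stall // r0:Add2,r1:Mul2,r2:0,r3:18,r4:9,r5:Add1
cycle 12: CDB Add1=24; issue SUB r2<-Add1 // r0:Add2,r1:Mul2,r2:Add1,r3:18,r4:9,r5:24
cycle 13: CDB Add2=-6; issue MUL r0<-Mul1 // r0:Mul1,r1:Mul2,r2:Add1,r3:18,r4:9,r5:24

STATUS = TAG Add1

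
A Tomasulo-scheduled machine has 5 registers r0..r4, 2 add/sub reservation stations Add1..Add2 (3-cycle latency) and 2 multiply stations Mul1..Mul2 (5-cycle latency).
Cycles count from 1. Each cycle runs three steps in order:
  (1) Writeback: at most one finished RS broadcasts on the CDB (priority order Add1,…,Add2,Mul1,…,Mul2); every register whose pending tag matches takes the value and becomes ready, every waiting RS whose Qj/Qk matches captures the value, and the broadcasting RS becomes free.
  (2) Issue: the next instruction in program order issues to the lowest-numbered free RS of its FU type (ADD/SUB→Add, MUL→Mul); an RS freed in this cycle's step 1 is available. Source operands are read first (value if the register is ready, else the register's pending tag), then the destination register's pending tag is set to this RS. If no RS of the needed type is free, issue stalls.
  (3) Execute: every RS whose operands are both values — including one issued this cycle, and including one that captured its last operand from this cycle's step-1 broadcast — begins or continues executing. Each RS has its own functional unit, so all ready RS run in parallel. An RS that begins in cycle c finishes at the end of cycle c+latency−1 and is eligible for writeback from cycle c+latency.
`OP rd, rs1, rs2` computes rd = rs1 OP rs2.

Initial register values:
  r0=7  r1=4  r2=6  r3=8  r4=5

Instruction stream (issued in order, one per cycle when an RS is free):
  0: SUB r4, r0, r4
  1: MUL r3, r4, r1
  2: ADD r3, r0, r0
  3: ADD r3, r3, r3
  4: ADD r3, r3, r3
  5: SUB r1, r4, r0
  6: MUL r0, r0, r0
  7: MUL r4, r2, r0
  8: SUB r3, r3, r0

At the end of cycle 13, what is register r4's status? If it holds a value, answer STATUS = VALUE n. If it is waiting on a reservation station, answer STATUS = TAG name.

STATUS = TAG Mul2

c1: issue SUB r4<-Add1 | r0:7,r1:4,r2:6,r3:8,r4:Add1
c2: issue MUL r3<-Mul1 | r0:7,r1:4,r2:6,r3:Mul1,r4:Add1
c3: issue ADD r3<-Add2 | r0:7,r1:4,r2:6,r3:Add2,r4:Add1
c4: CDB Add1=2; issue ADD r3<-Add1 | r0:7,r1:4,r2:6,r3:Add1,r4:2
c5: stall | r0:7,r1:4,r2:6,r3:Add1,r4:2
c6: CDB Add2=14; issue ADD r3<-Add2 | r0:7,r1:4,r2:6,r3:Add2,r4:2
c7: stall | r0:7,r1:4,r2:6,r3:Add2,r4:2
c8: stall | r0:7,r1:4,r2:6,r3:Add2,r4:2
c9: CDB Add1=28; issue SUB r1<-Add1 | r0:7,r1:Add1,r2:6,r3:Add2,r4:2
c10: CDB Mul1=8; issue MUL r0<-Mul1 | r0:Mul1,r1:Add1,r2:6,r3:Add2,r4:2
c11: issue MUL r4<-Mul2 | r0:Mul1,r1:Add1,r2:6,r3:Add2,r4:Mul2
c12: CDB Add1=-5; issue SUB r3<-Add1 | r0:Mul1,r1:-5,r2:6,r3:Add1,r4:Mul2
c13: CDB Add2=56 | r0:Mul1,r1:-5,r2:6,r3:Add1,r4:Mul2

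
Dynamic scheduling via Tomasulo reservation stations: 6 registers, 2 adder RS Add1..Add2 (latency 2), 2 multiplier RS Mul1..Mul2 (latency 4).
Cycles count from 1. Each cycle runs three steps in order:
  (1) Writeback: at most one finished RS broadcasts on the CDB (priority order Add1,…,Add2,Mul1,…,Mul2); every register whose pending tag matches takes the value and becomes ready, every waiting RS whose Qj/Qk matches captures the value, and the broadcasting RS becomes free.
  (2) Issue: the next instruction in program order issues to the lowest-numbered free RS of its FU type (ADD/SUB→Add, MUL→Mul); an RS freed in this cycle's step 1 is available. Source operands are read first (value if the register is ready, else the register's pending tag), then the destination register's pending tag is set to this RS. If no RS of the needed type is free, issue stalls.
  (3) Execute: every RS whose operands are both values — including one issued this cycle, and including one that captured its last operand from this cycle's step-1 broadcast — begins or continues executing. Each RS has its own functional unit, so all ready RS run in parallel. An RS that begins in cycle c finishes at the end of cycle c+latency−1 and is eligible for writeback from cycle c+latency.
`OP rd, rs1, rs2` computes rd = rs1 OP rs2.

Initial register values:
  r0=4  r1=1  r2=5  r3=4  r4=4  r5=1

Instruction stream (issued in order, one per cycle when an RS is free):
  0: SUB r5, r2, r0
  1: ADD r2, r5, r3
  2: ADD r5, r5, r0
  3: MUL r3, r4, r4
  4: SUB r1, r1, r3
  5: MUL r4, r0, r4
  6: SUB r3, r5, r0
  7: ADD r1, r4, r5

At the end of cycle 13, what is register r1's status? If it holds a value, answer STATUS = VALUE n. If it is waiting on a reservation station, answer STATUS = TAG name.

STATUS = VALUE 21

c1: issue SUB r5<-Add1 | r0:4,r1:1,r2:5,r3:4,r4:4,r5:Add1
c2: issue ADD r2<-Add2 | r0:4,r1:1,r2:Add2,r3:4,r4:4,r5:Add1
c3: CDB Add1=1; issue ADD r5<-Add1 | r0:4,r1:1,r2:Add2,r3:4,r4:4,r5:Add1
c4: issue MUL r3<-Mul1 | r0:4,r1:1,r2:Add2,r3:Mul1,r4:4,r5:Add1
c5: CDB Add1=5; issue SUB r1<-Add1 | r0:4,r1:Add1,r2:Add2,r3:Mul1,r4:4,r5:5
c6: CDB Add2=5; issue MUL r4<-Mul2 | r0:4,r1:Add1,r2:5,r3:Mul1,r4:Mul2,r5:5
c7: issue SUB r3<-Add2 | r0:4,r1:Add1,r2:5,r3:Add2,r4:Mul2,r5:5
c8: CDB Mul1=16; stall | r0:4,r1:Add1,r2:5,r3:Add2,r4:Mul2,r5:5
c9: CDB Add2=1; issue ADD r1<-Add2 | r0:4,r1:Add2,r2:5,r3:1,r4:Mul2,r5:5
c10: CDB Add1=-15 | r0:4,r1:Add2,r2:5,r3:1,r4:Mul2,r5:5
c11: CDB Mul2=16 | r0:4,r1:Add2,r2:5,r3:1,r4:16,r5:5
c12: - | r0:4,r1:Add2,r2:5,r3:1,r4:16,r5:5
c13: CDB Add2=21 | r0:4,r1:21,r2:5,r3:1,r4:16,r5:5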